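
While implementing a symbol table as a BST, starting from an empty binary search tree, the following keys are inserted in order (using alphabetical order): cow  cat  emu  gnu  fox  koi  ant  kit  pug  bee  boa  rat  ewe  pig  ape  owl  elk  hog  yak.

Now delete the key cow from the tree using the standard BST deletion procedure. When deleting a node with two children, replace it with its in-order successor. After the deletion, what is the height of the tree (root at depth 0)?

6

Insert cow: tree is empty, so cow becomes the root.
Insert cat: cat < cow → go left. Place as left child of cow.
Insert emu: emu > cow → go right. Place as right child of cow.
Insert gnu: gnu > cow → go right; gnu > emu → go right. Place as right child of emu.
Insert fox: fox > cow → go right; fox > emu → go right; fox < gnu → go left. Place as left child of gnu.
Insert koi: koi > cow → go right; koi > emu → go right; koi > gnu → go right. Place as right child of gnu.
Insert ant: ant < cow → go left; ant < cat → go left. Place as left child of cat.
Insert kit: kit > cow → go right; kit > emu → go right; kit > gnu → go right; kit < koi → go left. Place as left child of koi.
Insert pug: pug > cow → go right; pug > emu → go right; pug > gnu → go right; pug > koi → go right. Place as right child of koi.
Insert bee: bee < cow → go left; bee < cat → go left; bee > ant → go right. Place as right child of ant.
Insert boa: boa < cow → go left; boa < cat → go left; boa > ant → go right; boa > bee → go right. Place as right child of bee.
Insert rat: rat > cow → go right; rat > emu → go right; rat > gnu → go right; rat > koi → go right; rat > pug → go right. Place as right child of pug.
Insert ewe: ewe > cow → go right; ewe > emu → go right; ewe < gnu → go left; ewe < fox → go left. Place as left child of fox.
Insert pig: pig > cow → go right; pig > emu → go right; pig > gnu → go right; pig > koi → go right; pig < pug → go left. Place as left child of pug.
Insert ape: ape < cow → go left; ape < cat → go left; ape > ant → go right; ape < bee → go left. Place as left child of bee.
Insert owl: owl > cow → go right; owl > emu → go right; owl > gnu → go right; owl > koi → go right; owl < pug → go left; owl < pig → go left. Place as left child of pig.
Insert elk: elk > cow → go right; elk < emu → go left. Place as left child of emu.
Insert hog: hog > cow → go right; hog > emu → go right; hog > gnu → go right; hog < koi → go left; hog < kit → go left. Place as left child of kit.
Insert yak: yak > cow → go right; yak > emu → go right; yak > gnu → go right; yak > koi → go right; yak > pug → go right; yak > rat → go right. Place as right child of rat.

Delete cow (two children — replace with in-order successor).
After deletion, deepest node is owl at depth 6.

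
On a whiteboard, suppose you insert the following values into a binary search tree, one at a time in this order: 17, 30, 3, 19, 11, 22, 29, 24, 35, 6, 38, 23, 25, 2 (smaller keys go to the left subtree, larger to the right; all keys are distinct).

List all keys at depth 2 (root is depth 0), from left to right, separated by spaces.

Insert 17: tree is empty, so 17 becomes the root.
Insert 30: 30 > 17 → go right. Place as right child of 17.
Insert 3: 3 < 17 → go left. Place as left child of 17.
Insert 19: 19 > 17 → go right; 19 < 30 → go left. Place as left child of 30.
Insert 11: 11 < 17 → go left; 11 > 3 → go right. Place as right child of 3.
Insert 22: 22 > 17 → go right; 22 < 30 → go left; 22 > 19 → go right. Place as right child of 19.
Insert 29: 29 > 17 → go right; 29 < 30 → go left; 29 > 19 → go right; 29 > 22 → go right. Place as right child of 22.
Insert 24: 24 > 17 → go right; 24 < 30 → go left; 24 > 19 → go right; 24 > 22 → go right; 24 < 29 → go left. Place as left child of 29.
Insert 35: 35 > 17 → go right; 35 > 30 → go right. Place as right child of 30.
Insert 6: 6 < 17 → go left; 6 > 3 → go right; 6 < 11 → go left. Place as left child of 11.
Insert 38: 38 > 17 → go right; 38 > 30 → go right; 38 > 35 → go right. Place as right child of 35.
Insert 23: 23 > 17 → go right; 23 < 30 → go left; 23 > 19 → go right; 23 > 22 → go right; 23 < 29 → go left; 23 < 24 → go left. Place as left child of 24.
Insert 25: 25 > 17 → go right; 25 < 30 → go left; 25 > 19 → go right; 25 > 22 → go right; 25 < 29 → go left; 25 > 24 → go right. Place as right child of 24.
Insert 2: 2 < 17 → go left; 2 < 3 → go left. Place as left child of 3.

2 11 19 35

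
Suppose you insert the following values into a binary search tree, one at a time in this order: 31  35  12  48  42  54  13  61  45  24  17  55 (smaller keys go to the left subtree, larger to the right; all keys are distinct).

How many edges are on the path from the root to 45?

Insert 31: tree is empty, so 31 becomes the root.
Insert 35: 35 > 31 → go right. Place as right child of 31.
Insert 12: 12 < 31 → go left. Place as left child of 31.
Insert 48: 48 > 31 → go right; 48 > 35 → go right. Place as right child of 35.
Insert 42: 42 > 31 → go right; 42 > 35 → go right; 42 < 48 → go left. Place as left child of 48.
Insert 54: 54 > 31 → go right; 54 > 35 → go right; 54 > 48 → go right. Place as right child of 48.
Insert 13: 13 < 31 → go left; 13 > 12 → go right. Place as right child of 12.
Insert 61: 61 > 31 → go right; 61 > 35 → go right; 61 > 48 → go right; 61 > 54 → go right. Place as right child of 54.
Insert 45: 45 > 31 → go right; 45 > 35 → go right; 45 < 48 → go left; 45 > 42 → go right. Place as right child of 42.
Insert 24: 24 < 31 → go left; 24 > 12 → go right; 24 > 13 → go right. Place as right child of 13.
Insert 17: 17 < 31 → go left; 17 > 12 → go right; 17 > 13 → go right; 17 < 24 → go left. Place as left child of 24.
Insert 55: 55 > 31 → go right; 55 > 35 → go right; 55 > 48 → go right; 55 > 54 → go right; 55 < 61 → go left. Place as left child of 61.

Path to 45: 31 → 35 → 48 → 42 → 45, which is 4 edges.

4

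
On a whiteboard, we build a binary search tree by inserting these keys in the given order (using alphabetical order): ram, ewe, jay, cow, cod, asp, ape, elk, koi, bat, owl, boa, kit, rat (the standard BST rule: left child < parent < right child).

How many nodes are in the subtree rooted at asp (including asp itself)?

Insert ram: tree is empty, so ram becomes the root.
Insert ewe: ewe < ram → go left. Place as left child of ram.
Insert jay: jay < ram → go left; jay > ewe → go right. Place as right child of ewe.
Insert cow: cow < ram → go left; cow < ewe → go left. Place as left child of ewe.
Insert cod: cod < ram → go left; cod < ewe → go left; cod < cow → go left. Place as left child of cow.
Insert asp: asp < ram → go left; asp < ewe → go left; asp < cow → go left; asp < cod → go left. Place as left child of cod.
Insert ape: ape < ram → go left; ape < ewe → go left; ape < cow → go left; ape < cod → go left; ape < asp → go left. Place as left child of asp.
Insert elk: elk < ram → go left; elk < ewe → go left; elk > cow → go right. Place as right child of cow.
Insert koi: koi < ram → go left; koi > ewe → go right; koi > jay → go right. Place as right child of jay.
Insert bat: bat < ram → go left; bat < ewe → go left; bat < cow → go left; bat < cod → go left; bat > asp → go right. Place as right child of asp.
Insert owl: owl < ram → go left; owl > ewe → go right; owl > jay → go right; owl > koi → go right. Place as right child of koi.
Insert boa: boa < ram → go left; boa < ewe → go left; boa < cow → go left; boa < cod → go left; boa > asp → go right; boa > bat → go right. Place as right child of bat.
Insert kit: kit < ram → go left; kit > ewe → go right; kit > jay → go right; kit < koi → go left. Place as left child of koi.
Insert rat: rat > ram → go right. Place as right child of ram.

Subtree rooted at asp contains: asp, ape, bat, boa — 4 nodes.

4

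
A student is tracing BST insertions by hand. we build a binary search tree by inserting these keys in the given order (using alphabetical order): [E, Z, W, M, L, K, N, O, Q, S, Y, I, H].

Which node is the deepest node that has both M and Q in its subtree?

E: root
Z: right child of E (depth 1)
W: left child of Z (depth 2)
M: left child of W (depth 3)
L: left child of M (depth 4)
K: left child of L (depth 5)
N: right child of M (depth 4)
O: right child of N (depth 5)
Q: right child of O (depth 6)
S: right child of Q (depth 7)
Y: right child of W (depth 3)
I: left child of K (depth 6)
H: left child of I (depth 7)

Path to M: E → Z → W → M
Path to Q: E → Z → W → M → N → O → Q
M lies on both paths and is an ancestor of the other node.

M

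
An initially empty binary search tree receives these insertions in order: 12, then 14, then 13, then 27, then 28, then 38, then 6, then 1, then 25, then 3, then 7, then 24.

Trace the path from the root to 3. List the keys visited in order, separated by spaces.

12 6 1 3

Resulting structure (node: left, right):
  12: L=6, R=14
  14: L=13, R=27
  13: L=–, R=–
  27: L=25, R=28
  28: L=–, R=38
  38: L=–, R=–
  6: L=1, R=7
  1: L=–, R=3
  25: L=24, R=–
  3: L=–, R=–
  7: L=–, R=–
  24: L=–, R=–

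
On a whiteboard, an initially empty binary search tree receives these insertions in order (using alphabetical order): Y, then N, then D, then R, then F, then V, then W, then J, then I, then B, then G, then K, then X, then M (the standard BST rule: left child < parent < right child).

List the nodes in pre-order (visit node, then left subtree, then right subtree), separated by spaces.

Y: root
N: left child of Y (depth 1)
D: left child of N (depth 2)
R: right child of N (depth 2)
F: right child of D (depth 3)
V: right child of R (depth 3)
W: right child of V (depth 4)
J: right child of F (depth 4)
I: left child of J (depth 5)
B: left child of D (depth 3)
G: left child of I (depth 6)
K: right child of J (depth 5)
X: right child of W (depth 5)
M: right child of K (depth 6)

Y N D B F J I G K M R V W X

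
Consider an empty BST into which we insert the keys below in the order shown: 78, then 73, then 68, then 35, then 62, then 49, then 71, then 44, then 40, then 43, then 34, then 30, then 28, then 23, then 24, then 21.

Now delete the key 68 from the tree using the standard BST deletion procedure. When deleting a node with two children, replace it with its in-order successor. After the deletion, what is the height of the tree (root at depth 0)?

8

78: root
73: left child of 78 (depth 1)
68: left child of 73 (depth 2)
35: left child of 68 (depth 3)
62: right child of 35 (depth 4)
49: left child of 62 (depth 5)
71: right child of 68 (depth 3)
44: left child of 49 (depth 6)
40: left child of 44 (depth 7)
43: right child of 40 (depth 8)
34: left child of 35 (depth 4)
30: left child of 34 (depth 5)
28: left child of 30 (depth 6)
23: left child of 28 (depth 7)
24: right child of 23 (depth 8)
21: left child of 23 (depth 8)

Delete 68 (two children — replace with in-order successor).
After deletion, deepest node is 43 at depth 8.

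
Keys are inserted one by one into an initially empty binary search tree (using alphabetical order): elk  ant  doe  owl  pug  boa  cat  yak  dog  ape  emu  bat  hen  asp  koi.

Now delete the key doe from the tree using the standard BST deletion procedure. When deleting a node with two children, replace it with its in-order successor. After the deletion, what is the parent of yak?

Insert elk: tree is empty, so elk becomes the root.
Insert ant: ant < elk → go left. Place as left child of elk.
Insert doe: doe < elk → go left; doe > ant → go right. Place as right child of ant.
Insert owl: owl > elk → go right. Place as right child of elk.
Insert pug: pug > elk → go right; pug > owl → go right. Place as right child of owl.
Insert boa: boa < elk → go left; boa > ant → go right; boa < doe → go left. Place as left child of doe.
Insert cat: cat < elk → go left; cat > ant → go right; cat < doe → go left; cat > boa → go right. Place as right child of boa.
Insert yak: yak > elk → go right; yak > owl → go right; yak > pug → go right. Place as right child of pug.
Insert dog: dog < elk → go left; dog > ant → go right; dog > doe → go right. Place as right child of doe.
Insert ape: ape < elk → go left; ape > ant → go right; ape < doe → go left; ape < boa → go left. Place as left child of boa.
Insert emu: emu > elk → go right; emu < owl → go left. Place as left child of owl.
Insert bat: bat < elk → go left; bat > ant → go right; bat < doe → go left; bat < boa → go left; bat > ape → go right. Place as right child of ape.
Insert hen: hen > elk → go right; hen < owl → go left; hen > emu → go right. Place as right child of emu.
Insert asp: asp < elk → go left; asp > ant → go right; asp < doe → go left; asp < boa → go left; asp > ape → go right; asp < bat → go left. Place as left child of bat.
Insert koi: koi > elk → go right; koi < owl → go left; koi > emu → go right; koi > hen → go right. Place as right child of hen.

Delete doe (two children — replace with in-order successor).
After deletion, yak's parent is pug.

pug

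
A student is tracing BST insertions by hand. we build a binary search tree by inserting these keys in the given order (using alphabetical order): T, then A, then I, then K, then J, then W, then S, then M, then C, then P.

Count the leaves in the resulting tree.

4

Insert T: tree is empty, so T becomes the root.
Insert A: A < T → go left. Place as left child of T.
Insert I: I < T → go left; I > A → go right. Place as right child of A.
Insert K: K < T → go left; K > A → go right; K > I → go right. Place as right child of I.
Insert J: J < T → go left; J > A → go right; J > I → go right; J < K → go left. Place as left child of K.
Insert W: W > T → go right. Place as right child of T.
Insert S: S < T → go left; S > A → go right; S > I → go right; S > K → go right. Place as right child of K.
Insert M: M < T → go left; M > A → go right; M > I → go right; M > K → go right; M < S → go left. Place as left child of S.
Insert C: C < T → go left; C > A → go right; C < I → go left. Place as left child of I.
Insert P: P < T → go left; P > A → go right; P > I → go right; P > K → go right; P < S → go left; P > M → go right. Place as right child of M.

Leaves: C, J, P, W — 4 in total.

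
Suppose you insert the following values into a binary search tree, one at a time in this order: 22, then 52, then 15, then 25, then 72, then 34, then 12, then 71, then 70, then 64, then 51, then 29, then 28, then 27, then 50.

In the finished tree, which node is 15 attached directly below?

22

Insert 22: tree is empty, so 22 becomes the root.
Insert 52: 52 > 22 → go right. Place as right child of 22.
Insert 15: 15 < 22 → go left. Place as left child of 22.
Insert 25: 25 > 22 → go right; 25 < 52 → go left. Place as left child of 52.
Insert 72: 72 > 22 → go right; 72 > 52 → go right. Place as right child of 52.
Insert 34: 34 > 22 → go right; 34 < 52 → go left; 34 > 25 → go right. Place as right child of 25.
Insert 12: 12 < 22 → go left; 12 < 15 → go left. Place as left child of 15.
Insert 71: 71 > 22 → go right; 71 > 52 → go right; 71 < 72 → go left. Place as left child of 72.
Insert 70: 70 > 22 → go right; 70 > 52 → go right; 70 < 72 → go left; 70 < 71 → go left. Place as left child of 71.
Insert 64: 64 > 22 → go right; 64 > 52 → go right; 64 < 72 → go left; 64 < 71 → go left; 64 < 70 → go left. Place as left child of 70.
Insert 51: 51 > 22 → go right; 51 < 52 → go left; 51 > 25 → go right; 51 > 34 → go right. Place as right child of 34.
Insert 29: 29 > 22 → go right; 29 < 52 → go left; 29 > 25 → go right; 29 < 34 → go left. Place as left child of 34.
Insert 28: 28 > 22 → go right; 28 < 52 → go left; 28 > 25 → go right; 28 < 34 → go left; 28 < 29 → go left. Place as left child of 29.
Insert 27: 27 > 22 → go right; 27 < 52 → go left; 27 > 25 → go right; 27 < 34 → go left; 27 < 29 → go left; 27 < 28 → go left. Place as left child of 28.
Insert 50: 50 > 22 → go right; 50 < 52 → go left; 50 > 25 → go right; 50 > 34 → go right; 50 < 51 → go left. Place as left child of 51.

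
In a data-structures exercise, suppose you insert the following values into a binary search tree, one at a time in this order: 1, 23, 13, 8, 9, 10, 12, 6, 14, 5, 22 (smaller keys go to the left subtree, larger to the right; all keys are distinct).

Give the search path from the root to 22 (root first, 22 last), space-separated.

1: root
23: right child of 1 (depth 1)
13: left child of 23 (depth 2)
8: left child of 13 (depth 3)
9: right child of 8 (depth 4)
10: right child of 9 (depth 5)
12: right child of 10 (depth 6)
6: left child of 8 (depth 4)
14: right child of 13 (depth 3)
5: left child of 6 (depth 5)
22: right child of 14 (depth 4)

1 23 13 14 22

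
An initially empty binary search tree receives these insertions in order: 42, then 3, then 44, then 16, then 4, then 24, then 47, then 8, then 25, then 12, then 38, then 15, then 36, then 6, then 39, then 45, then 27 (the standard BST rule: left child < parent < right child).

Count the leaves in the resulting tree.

42: root
3: left child of 42 (depth 1)
44: right child of 42 (depth 1)
16: right child of 3 (depth 2)
4: left child of 16 (depth 3)
24: right child of 16 (depth 3)
47: right child of 44 (depth 2)
8: right child of 4 (depth 4)
25: right child of 24 (depth 4)
12: right child of 8 (depth 5)
38: right child of 25 (depth 5)
15: right child of 12 (depth 6)
36: left child of 38 (depth 6)
6: left child of 8 (depth 5)
39: right child of 38 (depth 6)
45: left child of 47 (depth 3)
27: left child of 36 (depth 7)

Leaves: 6, 15, 27, 39, 45 — 5 in total.

5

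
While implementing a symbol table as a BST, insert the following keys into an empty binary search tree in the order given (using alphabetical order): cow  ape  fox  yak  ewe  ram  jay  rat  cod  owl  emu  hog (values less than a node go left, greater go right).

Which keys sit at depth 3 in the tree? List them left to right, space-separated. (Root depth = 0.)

cow: root
ape: left child of cow (depth 1)
fox: right child of cow (depth 1)
yak: right child of fox (depth 2)
ewe: left child of fox (depth 2)
ram: left child of yak (depth 3)
jay: left child of ram (depth 4)
rat: right child of ram (depth 4)
cod: right child of ape (depth 2)
owl: right child of jay (depth 5)
emu: left child of ewe (depth 3)
hog: left child of jay (depth 5)

emu ram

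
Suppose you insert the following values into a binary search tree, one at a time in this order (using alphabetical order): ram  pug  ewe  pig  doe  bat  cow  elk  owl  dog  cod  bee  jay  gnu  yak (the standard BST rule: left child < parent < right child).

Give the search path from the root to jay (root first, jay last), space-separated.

ram pug ewe pig owl jay

Insert ram: tree is empty, so ram becomes the root.
Insert pug: pug < ram → go left. Place as left child of ram.
Insert ewe: ewe < ram → go left; ewe < pug → go left. Place as left child of pug.
Insert pig: pig < ram → go left; pig < pug → go left; pig > ewe → go right. Place as right child of ewe.
Insert doe: doe < ram → go left; doe < pug → go left; doe < ewe → go left. Place as left child of ewe.
Insert bat: bat < ram → go left; bat < pug → go left; bat < ewe → go left; bat < doe → go left. Place as left child of doe.
Insert cow: cow < ram → go left; cow < pug → go left; cow < ewe → go left; cow < doe → go left; cow > bat → go right. Place as right child of bat.
Insert elk: elk < ram → go left; elk < pug → go left; elk < ewe → go left; elk > doe → go right. Place as right child of doe.
Insert owl: owl < ram → go left; owl < pug → go left; owl > ewe → go right; owl < pig → go left. Place as left child of pig.
Insert dog: dog < ram → go left; dog < pug → go left; dog < ewe → go left; dog > doe → go right; dog < elk → go left. Place as left child of elk.
Insert cod: cod < ram → go left; cod < pug → go left; cod < ewe → go left; cod < doe → go left; cod > bat → go right; cod < cow → go left. Place as left child of cow.
Insert bee: bee < ram → go left; bee < pug → go left; bee < ewe → go left; bee < doe → go left; bee > bat → go right; bee < cow → go left; bee < cod → go left. Place as left child of cod.
Insert jay: jay < ram → go left; jay < pug → go left; jay > ewe → go right; jay < pig → go left; jay < owl → go left. Place as left child of owl.
Insert gnu: gnu < ram → go left; gnu < pug → go left; gnu > ewe → go right; gnu < pig → go left; gnu < owl → go left; gnu < jay → go left. Place as left child of jay.
Insert yak: yak > ram → go right. Place as right child of ram.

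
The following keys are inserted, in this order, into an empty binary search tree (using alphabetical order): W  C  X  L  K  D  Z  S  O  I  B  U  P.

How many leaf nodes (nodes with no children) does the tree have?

W: root
C: left child of W (depth 1)
X: right child of W (depth 1)
L: right child of C (depth 2)
K: left child of L (depth 3)
D: left child of K (depth 4)
Z: right child of X (depth 2)
S: right child of L (depth 3)
O: left child of S (depth 4)
I: right child of D (depth 5)
B: left child of C (depth 2)
U: right child of S (depth 4)
P: right child of O (depth 5)

Leaves: B, I, P, U, Z — 5 in total.

5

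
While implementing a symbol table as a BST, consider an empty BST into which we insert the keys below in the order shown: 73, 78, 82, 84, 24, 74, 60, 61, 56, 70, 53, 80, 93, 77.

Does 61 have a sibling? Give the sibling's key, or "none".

Insert 73: tree is empty, so 73 becomes the root.
Insert 78: 78 > 73 → go right. Place as right child of 73.
Insert 82: 82 > 73 → go right; 82 > 78 → go right. Place as right child of 78.
Insert 84: 84 > 73 → go right; 84 > 78 → go right; 84 > 82 → go right. Place as right child of 82.
Insert 24: 24 < 73 → go left. Place as left child of 73.
Insert 74: 74 > 73 → go right; 74 < 78 → go left. Place as left child of 78.
Insert 60: 60 < 73 → go left; 60 > 24 → go right. Place as right child of 24.
Insert 61: 61 < 73 → go left; 61 > 24 → go right; 61 > 60 → go right. Place as right child of 60.
Insert 56: 56 < 73 → go left; 56 > 24 → go right; 56 < 60 → go left. Place as left child of 60.
Insert 70: 70 < 73 → go left; 70 > 24 → go right; 70 > 60 → go right; 70 > 61 → go right. Place as right child of 61.
Insert 53: 53 < 73 → go left; 53 > 24 → go right; 53 < 60 → go left; 53 < 56 → go left. Place as left child of 56.
Insert 80: 80 > 73 → go right; 80 > 78 → go right; 80 < 82 → go left. Place as left child of 82.
Insert 93: 93 > 73 → go right; 93 > 78 → go right; 93 > 82 → go right; 93 > 84 → go right. Place as right child of 84.
Insert 77: 77 > 73 → go right; 77 < 78 → go left; 77 > 74 → go right. Place as right child of 74.

61's parent is 60; the other child of 60 is 56.

56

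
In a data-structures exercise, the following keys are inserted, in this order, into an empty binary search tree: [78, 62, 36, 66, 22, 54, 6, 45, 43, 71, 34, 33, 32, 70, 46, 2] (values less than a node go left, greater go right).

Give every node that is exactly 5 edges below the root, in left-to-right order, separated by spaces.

Insert 78: tree is empty, so 78 becomes the root.
Insert 62: 62 < 78 → go left. Place as left child of 78.
Insert 36: 36 < 78 → go left; 36 < 62 → go left. Place as left child of 62.
Insert 66: 66 < 78 → go left; 66 > 62 → go right. Place as right child of 62.
Insert 22: 22 < 78 → go left; 22 < 62 → go left; 22 < 36 → go left. Place as left child of 36.
Insert 54: 54 < 78 → go left; 54 < 62 → go left; 54 > 36 → go right. Place as right child of 36.
Insert 6: 6 < 78 → go left; 6 < 62 → go left; 6 < 36 → go left; 6 < 22 → go left. Place as left child of 22.
Insert 45: 45 < 78 → go left; 45 < 62 → go left; 45 > 36 → go right; 45 < 54 → go left. Place as left child of 54.
Insert 43: 43 < 78 → go left; 43 < 62 → go left; 43 > 36 → go right; 43 < 54 → go left; 43 < 45 → go left. Place as left child of 45.
Insert 71: 71 < 78 → go left; 71 > 62 → go right; 71 > 66 → go right. Place as right child of 66.
Insert 34: 34 < 78 → go left; 34 < 62 → go left; 34 < 36 → go left; 34 > 22 → go right. Place as right child of 22.
Insert 33: 33 < 78 → go left; 33 < 62 → go left; 33 < 36 → go left; 33 > 22 → go right; 33 < 34 → go left. Place as left child of 34.
Insert 32: 32 < 78 → go left; 32 < 62 → go left; 32 < 36 → go left; 32 > 22 → go right; 32 < 34 → go left; 32 < 33 → go left. Place as left child of 33.
Insert 70: 70 < 78 → go left; 70 > 62 → go right; 70 > 66 → go right; 70 < 71 → go left. Place as left child of 71.
Insert 46: 46 < 78 → go left; 46 < 62 → go left; 46 > 36 → go right; 46 < 54 → go left; 46 > 45 → go right. Place as right child of 45.
Insert 2: 2 < 78 → go left; 2 < 62 → go left; 2 < 36 → go left; 2 < 22 → go left; 2 < 6 → go left. Place as left child of 6.

2 33 43 46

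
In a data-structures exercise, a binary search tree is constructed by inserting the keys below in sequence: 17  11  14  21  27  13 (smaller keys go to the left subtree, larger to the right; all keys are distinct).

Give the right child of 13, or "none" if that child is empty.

17: root
11: left child of 17 (depth 1)
14: right child of 11 (depth 2)
21: right child of 17 (depth 1)
27: right child of 21 (depth 2)
13: left child of 14 (depth 3)

none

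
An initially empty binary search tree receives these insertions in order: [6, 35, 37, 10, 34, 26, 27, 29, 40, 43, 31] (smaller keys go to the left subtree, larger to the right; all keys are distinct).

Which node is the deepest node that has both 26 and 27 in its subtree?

26

Insert 6: tree is empty, so 6 becomes the root.
Insert 35: 35 > 6 → go right. Place as right child of 6.
Insert 37: 37 > 6 → go right; 37 > 35 → go right. Place as right child of 35.
Insert 10: 10 > 6 → go right; 10 < 35 → go left. Place as left child of 35.
Insert 34: 34 > 6 → go right; 34 < 35 → go left; 34 > 10 → go right. Place as right child of 10.
Insert 26: 26 > 6 → go right; 26 < 35 → go left; 26 > 10 → go right; 26 < 34 → go left. Place as left child of 34.
Insert 27: 27 > 6 → go right; 27 < 35 → go left; 27 > 10 → go right; 27 < 34 → go left; 27 > 26 → go right. Place as right child of 26.
Insert 29: 29 > 6 → go right; 29 < 35 → go left; 29 > 10 → go right; 29 < 34 → go left; 29 > 26 → go right; 29 > 27 → go right. Place as right child of 27.
Insert 40: 40 > 6 → go right; 40 > 35 → go right; 40 > 37 → go right. Place as right child of 37.
Insert 43: 43 > 6 → go right; 43 > 35 → go right; 43 > 37 → go right; 43 > 40 → go right. Place as right child of 40.
Insert 31: 31 > 6 → go right; 31 < 35 → go left; 31 > 10 → go right; 31 < 34 → go left; 31 > 26 → go right; 31 > 27 → go right; 31 > 29 → go right. Place as right child of 29.

Path to 26: 6 → 35 → 10 → 34 → 26
Path to 27: 6 → 35 → 10 → 34 → 26 → 27
26 lies on both paths and is an ancestor of the other node.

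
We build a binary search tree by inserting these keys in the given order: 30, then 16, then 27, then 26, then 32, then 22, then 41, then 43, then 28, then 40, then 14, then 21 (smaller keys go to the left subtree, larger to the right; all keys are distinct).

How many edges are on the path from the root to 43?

3

Insert 30: tree is empty, so 30 becomes the root.
Insert 16: 16 < 30 → go left. Place as left child of 30.
Insert 27: 27 < 30 → go left; 27 > 16 → go right. Place as right child of 16.
Insert 26: 26 < 30 → go left; 26 > 16 → go right; 26 < 27 → go left. Place as left child of 27.
Insert 32: 32 > 30 → go right. Place as right child of 30.
Insert 22: 22 < 30 → go left; 22 > 16 → go right; 22 < 27 → go left; 22 < 26 → go left. Place as left child of 26.
Insert 41: 41 > 30 → go right; 41 > 32 → go right. Place as right child of 32.
Insert 43: 43 > 30 → go right; 43 > 32 → go right; 43 > 41 → go right. Place as right child of 41.
Insert 28: 28 < 30 → go left; 28 > 16 → go right; 28 > 27 → go right. Place as right child of 27.
Insert 40: 40 > 30 → go right; 40 > 32 → go right; 40 < 41 → go left. Place as left child of 41.
Insert 14: 14 < 30 → go left; 14 < 16 → go left. Place as left child of 16.
Insert 21: 21 < 30 → go left; 21 > 16 → go right; 21 < 27 → go left; 21 < 26 → go left; 21 < 22 → go left. Place as left child of 22.

Path to 43: 30 → 32 → 41 → 43, which is 3 edges.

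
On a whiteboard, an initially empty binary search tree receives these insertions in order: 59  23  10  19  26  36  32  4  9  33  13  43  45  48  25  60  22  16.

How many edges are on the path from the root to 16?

59: root
23: left child of 59 (depth 1)
10: left child of 23 (depth 2)
19: right child of 10 (depth 3)
26: right child of 23 (depth 2)
36: right child of 26 (depth 3)
32: left child of 36 (depth 4)
4: left child of 10 (depth 3)
9: right child of 4 (depth 4)
33: right child of 32 (depth 5)
13: left child of 19 (depth 4)
43: right child of 36 (depth 4)
45: right child of 43 (depth 5)
48: right child of 45 (depth 6)
25: left child of 26 (depth 3)
60: right child of 59 (depth 1)
22: right child of 19 (depth 4)
16: right child of 13 (depth 5)

Path to 16: 59 → 23 → 10 → 19 → 13 → 16, which is 5 edges.

5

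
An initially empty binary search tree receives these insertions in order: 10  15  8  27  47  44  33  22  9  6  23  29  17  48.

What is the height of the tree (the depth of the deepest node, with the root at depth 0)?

6

10: root
15: right child of 10 (depth 1)
8: left child of 10 (depth 1)
27: right child of 15 (depth 2)
47: right child of 27 (depth 3)
44: left child of 47 (depth 4)
33: left child of 44 (depth 5)
22: left child of 27 (depth 3)
9: right child of 8 (depth 2)
6: left child of 8 (depth 2)
23: right child of 22 (depth 4)
29: left child of 33 (depth 6)
17: left child of 22 (depth 4)
48: right child of 47 (depth 4)

The deepest node is 29 at depth 6.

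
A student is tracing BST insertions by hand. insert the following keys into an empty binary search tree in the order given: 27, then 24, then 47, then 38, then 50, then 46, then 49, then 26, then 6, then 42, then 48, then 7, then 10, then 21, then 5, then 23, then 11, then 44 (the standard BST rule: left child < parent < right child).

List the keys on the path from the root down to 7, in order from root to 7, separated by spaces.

Insert 27: tree is empty, so 27 becomes the root.
Insert 24: 24 < 27 → go left. Place as left child of 27.
Insert 47: 47 > 27 → go right. Place as right child of 27.
Insert 38: 38 > 27 → go right; 38 < 47 → go left. Place as left child of 47.
Insert 50: 50 > 27 → go right; 50 > 47 → go right. Place as right child of 47.
Insert 46: 46 > 27 → go right; 46 < 47 → go left; 46 > 38 → go right. Place as right child of 38.
Insert 49: 49 > 27 → go right; 49 > 47 → go right; 49 < 50 → go left. Place as left child of 50.
Insert 26: 26 < 27 → go left; 26 > 24 → go right. Place as right child of 24.
Insert 6: 6 < 27 → go left; 6 < 24 → go left. Place as left child of 24.
Insert 42: 42 > 27 → go right; 42 < 47 → go left; 42 > 38 → go right; 42 < 46 → go left. Place as left child of 46.
Insert 48: 48 > 27 → go right; 48 > 47 → go right; 48 < 50 → go left; 48 < 49 → go left. Place as left child of 49.
Insert 7: 7 < 27 → go left; 7 < 24 → go left; 7 > 6 → go right. Place as right child of 6.
Insert 10: 10 < 27 → go left; 10 < 24 → go left; 10 > 6 → go right; 10 > 7 → go right. Place as right child of 7.
Insert 21: 21 < 27 → go left; 21 < 24 → go left; 21 > 6 → go right; 21 > 7 → go right; 21 > 10 → go right. Place as right child of 10.
Insert 5: 5 < 27 → go left; 5 < 24 → go left; 5 < 6 → go left. Place as left child of 6.
Insert 23: 23 < 27 → go left; 23 < 24 → go left; 23 > 6 → go right; 23 > 7 → go right; 23 > 10 → go right; 23 > 21 → go right. Place as right child of 21.
Insert 11: 11 < 27 → go left; 11 < 24 → go left; 11 > 6 → go right; 11 > 7 → go right; 11 > 10 → go right; 11 < 21 → go left. Place as left child of 21.
Insert 44: 44 > 27 → go right; 44 < 47 → go left; 44 > 38 → go right; 44 < 46 → go left; 44 > 42 → go right. Place as right child of 42.

27 24 6 7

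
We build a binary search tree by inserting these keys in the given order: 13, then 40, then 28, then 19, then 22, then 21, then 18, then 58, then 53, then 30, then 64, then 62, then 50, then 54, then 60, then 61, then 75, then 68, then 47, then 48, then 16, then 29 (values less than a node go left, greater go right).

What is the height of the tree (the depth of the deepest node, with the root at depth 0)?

6

Resulting structure (node: left, right):
  13: L=–, R=40
  40: L=28, R=58
  28: L=19, R=30
  19: L=18, R=22
  22: L=21, R=–
  21: L=–, R=–
  18: L=16, R=–
  58: L=53, R=64
  53: L=50, R=54
  30: L=29, R=–
  64: L=62, R=75
  62: L=60, R=–
  50: L=47, R=–
  54: L=–, R=–
  60: L=–, R=61
  61: L=–, R=–
  75: L=68, R=–
  68: L=–, R=–
  47: L=–, R=48
  48: L=–, R=–
  16: L=–, R=–
  29: L=–, R=–

The deepest node is 61 at depth 6.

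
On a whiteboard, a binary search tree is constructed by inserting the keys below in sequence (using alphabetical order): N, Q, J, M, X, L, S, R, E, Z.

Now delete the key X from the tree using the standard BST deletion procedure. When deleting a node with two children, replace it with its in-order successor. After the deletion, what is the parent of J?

Insert N: tree is empty, so N becomes the root.
Insert Q: Q > N → go right. Place as right child of N.
Insert J: J < N → go left. Place as left child of N.
Insert M: M < N → go left; M > J → go right. Place as right child of J.
Insert X: X > N → go right; X > Q → go right. Place as right child of Q.
Insert L: L < N → go left; L > J → go right; L < M → go left. Place as left child of M.
Insert S: S > N → go right; S > Q → go right; S < X → go left. Place as left child of X.
Insert R: R > N → go right; R > Q → go right; R < X → go left; R < S → go left. Place as left child of S.
Insert E: E < N → go left; E < J → go left. Place as left child of J.
Insert Z: Z > N → go right; Z > Q → go right; Z > X → go right. Place as right child of X.

Delete X (two children — replace with in-order successor).
After deletion, J's parent is N.

N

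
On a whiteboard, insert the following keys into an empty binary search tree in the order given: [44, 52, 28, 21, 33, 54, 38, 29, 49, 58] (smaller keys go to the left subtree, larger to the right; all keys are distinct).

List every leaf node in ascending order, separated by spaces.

Resulting structure (node: left, right):
  44: L=28, R=52
  52: L=49, R=54
  28: L=21, R=33
  21: L=–, R=–
  33: L=29, R=38
  54: L=–, R=58
  38: L=–, R=–
  29: L=–, R=–
  49: L=–, R=–
  58: L=–, R=–

21 29 38 49 58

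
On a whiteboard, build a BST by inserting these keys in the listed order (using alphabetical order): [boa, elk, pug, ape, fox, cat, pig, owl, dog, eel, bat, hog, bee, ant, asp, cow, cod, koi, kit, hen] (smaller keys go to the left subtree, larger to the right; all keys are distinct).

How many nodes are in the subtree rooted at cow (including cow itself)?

2

Resulting structure (node: left, right):
  boa: L=ape, R=elk
  elk: L=cat, R=pug
  pug: L=fox, R=–
  ape: L=ant, R=bat
  fox: L=–, R=pig
  cat: L=–, R=dog
  pig: L=owl, R=–
  owl: L=hog, R=–
  dog: L=cow, R=eel
  eel: L=–, R=–
  bat: L=asp, R=bee
  hog: L=hen, R=koi
  bee: L=–, R=–
  ant: L=–, R=–
  asp: L=–, R=–
  cow: L=cod, R=–
  cod: L=–, R=–
  koi: L=kit, R=–
  kit: L=–, R=–
  hen: L=–, R=–

Subtree rooted at cow contains: cow, cod — 2 nodes.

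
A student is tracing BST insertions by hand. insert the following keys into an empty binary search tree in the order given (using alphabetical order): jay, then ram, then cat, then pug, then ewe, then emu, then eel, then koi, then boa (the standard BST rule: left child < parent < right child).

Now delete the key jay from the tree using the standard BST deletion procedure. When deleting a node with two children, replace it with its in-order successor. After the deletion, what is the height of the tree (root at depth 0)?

4

Resulting structure (node: left, right):
  jay: L=cat, R=ram
  ram: L=pug, R=–
  cat: L=boa, R=ewe
  pug: L=koi, R=–
  ewe: L=emu, R=–
  emu: L=eel, R=–
  eel: L=–, R=–
  koi: L=–, R=–
  boa: L=–, R=–

Delete jay (two children — replace with in-order successor).
After deletion, deepest node is eel at depth 4.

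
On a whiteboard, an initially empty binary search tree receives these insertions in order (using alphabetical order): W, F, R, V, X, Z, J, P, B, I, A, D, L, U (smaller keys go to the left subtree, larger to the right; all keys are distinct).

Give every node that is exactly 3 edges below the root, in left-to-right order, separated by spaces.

A D J V

W: root
F: left child of W (depth 1)
R: right child of F (depth 2)
V: right child of R (depth 3)
X: right child of W (depth 1)
Z: right child of X (depth 2)
J: left child of R (depth 3)
P: right child of J (depth 4)
B: left child of F (depth 2)
I: left child of J (depth 4)
A: left child of B (depth 3)
D: right child of B (depth 3)
L: left child of P (depth 5)
U: left child of V (depth 4)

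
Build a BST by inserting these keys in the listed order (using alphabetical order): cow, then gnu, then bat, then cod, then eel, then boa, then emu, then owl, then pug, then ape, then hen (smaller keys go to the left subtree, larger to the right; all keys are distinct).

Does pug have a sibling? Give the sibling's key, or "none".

Insert cow: tree is empty, so cow becomes the root.
Insert gnu: gnu > cow → go right. Place as right child of cow.
Insert bat: bat < cow → go left. Place as left child of cow.
Insert cod: cod < cow → go left; cod > bat → go right. Place as right child of bat.
Insert eel: eel > cow → go right; eel < gnu → go left. Place as left child of gnu.
Insert boa: boa < cow → go left; boa > bat → go right; boa < cod → go left. Place as left child of cod.
Insert emu: emu > cow → go right; emu < gnu → go left; emu > eel → go right. Place as right child of eel.
Insert owl: owl > cow → go right; owl > gnu → go right. Place as right child of gnu.
Insert pug: pug > cow → go right; pug > gnu → go right; pug > owl → go right. Place as right child of owl.
Insert ape: ape < cow → go left; ape < bat → go left. Place as left child of bat.
Insert hen: hen > cow → go right; hen > gnu → go right; hen < owl → go left. Place as left child of owl.

pug's parent is owl; the other child of owl is hen.

hen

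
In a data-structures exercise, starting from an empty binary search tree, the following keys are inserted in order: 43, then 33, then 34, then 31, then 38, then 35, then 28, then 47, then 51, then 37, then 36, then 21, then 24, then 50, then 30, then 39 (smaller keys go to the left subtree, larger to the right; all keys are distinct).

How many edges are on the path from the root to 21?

43: root
33: left child of 43 (depth 1)
34: right child of 33 (depth 2)
31: left child of 33 (depth 2)
38: right child of 34 (depth 3)
35: left child of 38 (depth 4)
28: left child of 31 (depth 3)
47: right child of 43 (depth 1)
51: right child of 47 (depth 2)
37: right child of 35 (depth 5)
36: left child of 37 (depth 6)
21: left child of 28 (depth 4)
24: right child of 21 (depth 5)
50: left child of 51 (depth 3)
30: right child of 28 (depth 4)
39: right child of 38 (depth 4)

Path to 21: 43 → 33 → 31 → 28 → 21, which is 4 edges.

4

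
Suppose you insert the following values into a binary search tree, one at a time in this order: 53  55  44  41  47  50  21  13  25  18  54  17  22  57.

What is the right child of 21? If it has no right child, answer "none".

25

Insert 53: tree is empty, so 53 becomes the root.
Insert 55: 55 > 53 → go right. Place as right child of 53.
Insert 44: 44 < 53 → go left. Place as left child of 53.
Insert 41: 41 < 53 → go left; 41 < 44 → go left. Place as left child of 44.
Insert 47: 47 < 53 → go left; 47 > 44 → go right. Place as right child of 44.
Insert 50: 50 < 53 → go left; 50 > 44 → go right; 50 > 47 → go right. Place as right child of 47.
Insert 21: 21 < 53 → go left; 21 < 44 → go left; 21 < 41 → go left. Place as left child of 41.
Insert 13: 13 < 53 → go left; 13 < 44 → go left; 13 < 41 → go left; 13 < 21 → go left. Place as left child of 21.
Insert 25: 25 < 53 → go left; 25 < 44 → go left; 25 < 41 → go left; 25 > 21 → go right. Place as right child of 21.
Insert 18: 18 < 53 → go left; 18 < 44 → go left; 18 < 41 → go left; 18 < 21 → go left; 18 > 13 → go right. Place as right child of 13.
Insert 54: 54 > 53 → go right; 54 < 55 → go left. Place as left child of 55.
Insert 17: 17 < 53 → go left; 17 < 44 → go left; 17 < 41 → go left; 17 < 21 → go left; 17 > 13 → go right; 17 < 18 → go left. Place as left child of 18.
Insert 22: 22 < 53 → go left; 22 < 44 → go left; 22 < 41 → go left; 22 > 21 → go right; 22 < 25 → go left. Place as left child of 25.
Insert 57: 57 > 53 → go right; 57 > 55 → go right. Place as right child of 55.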